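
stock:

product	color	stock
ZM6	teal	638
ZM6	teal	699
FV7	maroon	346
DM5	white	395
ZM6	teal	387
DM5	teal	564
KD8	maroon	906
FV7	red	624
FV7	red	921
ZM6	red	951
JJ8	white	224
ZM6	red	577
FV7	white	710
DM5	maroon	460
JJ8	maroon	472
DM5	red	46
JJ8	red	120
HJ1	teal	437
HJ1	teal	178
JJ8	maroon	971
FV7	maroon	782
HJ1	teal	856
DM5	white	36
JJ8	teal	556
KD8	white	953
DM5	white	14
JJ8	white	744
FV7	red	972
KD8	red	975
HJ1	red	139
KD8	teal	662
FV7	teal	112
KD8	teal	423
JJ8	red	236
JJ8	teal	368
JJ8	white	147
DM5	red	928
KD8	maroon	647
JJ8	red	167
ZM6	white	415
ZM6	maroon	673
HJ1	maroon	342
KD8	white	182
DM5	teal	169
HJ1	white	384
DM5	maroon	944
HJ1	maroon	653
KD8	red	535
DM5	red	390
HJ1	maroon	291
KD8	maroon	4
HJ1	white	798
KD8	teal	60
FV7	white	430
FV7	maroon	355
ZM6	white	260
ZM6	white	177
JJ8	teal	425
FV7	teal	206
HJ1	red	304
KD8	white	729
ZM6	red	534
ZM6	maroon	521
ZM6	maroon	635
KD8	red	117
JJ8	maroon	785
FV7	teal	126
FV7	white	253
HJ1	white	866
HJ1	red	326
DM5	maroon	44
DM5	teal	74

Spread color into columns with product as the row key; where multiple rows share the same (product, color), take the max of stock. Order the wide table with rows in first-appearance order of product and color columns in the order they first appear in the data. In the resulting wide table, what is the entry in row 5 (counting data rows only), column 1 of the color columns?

With rows in first-appearance order of product, row 5 is product=JJ8. color columns in first-appearance order: teal, maroon, white, red; column 1 is teal.
Long rows with product=JJ8, color=teal: max(556, 368, 425) = 556.

556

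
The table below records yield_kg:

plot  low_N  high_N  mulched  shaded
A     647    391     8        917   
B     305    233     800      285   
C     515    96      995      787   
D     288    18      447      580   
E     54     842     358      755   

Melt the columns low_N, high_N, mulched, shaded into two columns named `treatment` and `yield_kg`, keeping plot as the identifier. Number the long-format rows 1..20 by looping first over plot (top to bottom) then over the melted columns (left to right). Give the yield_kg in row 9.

515

20 rows total (5 × 4). Row 9: index ⌊(9-1)/4⌋ = 2 into plot → C; (9-1) mod 4 = 0 into the melted columns → low_N.
So row 9 is (C, low_N, 515); yield_kg = 515.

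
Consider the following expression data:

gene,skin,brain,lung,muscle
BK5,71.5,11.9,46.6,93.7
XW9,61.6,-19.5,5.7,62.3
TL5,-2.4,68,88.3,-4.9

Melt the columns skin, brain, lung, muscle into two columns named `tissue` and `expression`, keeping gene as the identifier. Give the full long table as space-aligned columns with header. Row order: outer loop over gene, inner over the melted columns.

Each (gene, column) pair becomes one row: 3 × 4 = 12 rows.
For example, (BK5, skin) → expression=71.5.

gene  tissue  expression
BK5   skin    71.5      
BK5   brain   11.9      
BK5   lung    46.6      
BK5   muscle  93.7      
XW9   skin    61.6      
XW9   brain   -19.5     
XW9   lung    5.7       
XW9   muscle  62.3      
TL5   skin    -2.4      
TL5   brain   68        
TL5   lung    88.3      
TL5   muscle  -4.9      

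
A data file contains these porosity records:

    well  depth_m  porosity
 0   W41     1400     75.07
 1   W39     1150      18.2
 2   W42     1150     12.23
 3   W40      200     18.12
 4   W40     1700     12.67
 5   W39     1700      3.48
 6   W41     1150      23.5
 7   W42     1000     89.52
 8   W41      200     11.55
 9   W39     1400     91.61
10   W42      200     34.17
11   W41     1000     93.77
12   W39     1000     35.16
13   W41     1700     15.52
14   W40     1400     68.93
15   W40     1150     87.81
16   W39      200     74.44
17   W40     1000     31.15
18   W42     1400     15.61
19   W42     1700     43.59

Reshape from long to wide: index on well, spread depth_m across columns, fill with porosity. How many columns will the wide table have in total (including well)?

6

1 column for well plus 5 distinct depth_m values → 6 columns.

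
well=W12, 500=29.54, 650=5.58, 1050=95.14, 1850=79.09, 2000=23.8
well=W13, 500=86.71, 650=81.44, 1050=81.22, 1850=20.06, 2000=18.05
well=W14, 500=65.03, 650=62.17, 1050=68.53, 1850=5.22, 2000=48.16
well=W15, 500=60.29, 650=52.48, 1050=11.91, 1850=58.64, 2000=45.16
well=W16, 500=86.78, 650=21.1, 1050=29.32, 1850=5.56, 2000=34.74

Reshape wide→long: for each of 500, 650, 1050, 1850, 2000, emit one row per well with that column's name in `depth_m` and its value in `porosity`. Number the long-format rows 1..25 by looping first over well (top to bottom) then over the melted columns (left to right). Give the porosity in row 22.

25 rows total (5 × 5). Row 22: index ⌊(22-1)/5⌋ = 4 into well → W16; (22-1) mod 5 = 1 into the melted columns → 650.
So row 22 is (W16, 650, 21.1); porosity = 21.1.

21.1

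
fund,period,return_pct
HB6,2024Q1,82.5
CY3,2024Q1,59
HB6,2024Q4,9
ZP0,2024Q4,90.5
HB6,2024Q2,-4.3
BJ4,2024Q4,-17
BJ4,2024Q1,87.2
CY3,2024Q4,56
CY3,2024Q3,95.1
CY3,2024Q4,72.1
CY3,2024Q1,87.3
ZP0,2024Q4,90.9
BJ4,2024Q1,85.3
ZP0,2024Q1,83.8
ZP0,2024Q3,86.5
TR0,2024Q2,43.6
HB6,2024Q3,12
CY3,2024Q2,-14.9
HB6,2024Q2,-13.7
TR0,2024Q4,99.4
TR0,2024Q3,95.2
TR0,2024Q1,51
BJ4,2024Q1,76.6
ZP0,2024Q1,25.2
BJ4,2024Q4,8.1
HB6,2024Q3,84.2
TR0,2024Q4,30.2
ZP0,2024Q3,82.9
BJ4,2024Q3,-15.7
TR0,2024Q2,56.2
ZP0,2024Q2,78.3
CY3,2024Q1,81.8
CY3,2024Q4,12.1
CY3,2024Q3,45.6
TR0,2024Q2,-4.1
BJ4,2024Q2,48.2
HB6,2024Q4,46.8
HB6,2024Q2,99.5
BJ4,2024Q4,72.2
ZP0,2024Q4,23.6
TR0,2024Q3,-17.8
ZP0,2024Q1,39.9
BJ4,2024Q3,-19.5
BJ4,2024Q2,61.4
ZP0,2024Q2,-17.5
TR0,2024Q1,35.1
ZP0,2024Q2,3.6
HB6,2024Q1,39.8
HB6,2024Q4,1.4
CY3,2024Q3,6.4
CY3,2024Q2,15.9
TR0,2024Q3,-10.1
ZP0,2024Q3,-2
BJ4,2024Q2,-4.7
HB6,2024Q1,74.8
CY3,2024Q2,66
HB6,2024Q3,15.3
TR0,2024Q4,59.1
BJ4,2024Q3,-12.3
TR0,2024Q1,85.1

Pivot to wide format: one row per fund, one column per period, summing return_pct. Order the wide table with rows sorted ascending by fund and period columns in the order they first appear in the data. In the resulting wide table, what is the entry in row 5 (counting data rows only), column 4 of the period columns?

167.4

With rows sorted ascending by fund, row 5 is fund=ZP0. period columns in first-appearance order: 2024Q1, 2024Q4, 2024Q2, 2024Q3; column 4 is 2024Q3.
Long rows with fund=ZP0, period=2024Q3: 86.5 + 82.9 + -2 = 167.4.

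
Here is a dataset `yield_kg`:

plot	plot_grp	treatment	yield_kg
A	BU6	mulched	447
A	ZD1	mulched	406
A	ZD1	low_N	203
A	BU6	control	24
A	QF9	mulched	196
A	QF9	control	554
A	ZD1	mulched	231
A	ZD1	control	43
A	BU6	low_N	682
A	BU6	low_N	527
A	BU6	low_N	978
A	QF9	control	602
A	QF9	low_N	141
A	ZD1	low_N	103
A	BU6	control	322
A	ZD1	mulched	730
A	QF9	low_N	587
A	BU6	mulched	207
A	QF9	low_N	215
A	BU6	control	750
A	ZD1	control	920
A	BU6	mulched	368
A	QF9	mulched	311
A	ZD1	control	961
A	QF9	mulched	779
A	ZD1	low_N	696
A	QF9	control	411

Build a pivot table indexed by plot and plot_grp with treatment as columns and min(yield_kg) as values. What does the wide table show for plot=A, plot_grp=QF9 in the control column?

411

Rows with plot=A, plot_grp=QF9 and treatment=control: yield_kg values are 554, 602, 411.
min(554, 602, 411) = 411.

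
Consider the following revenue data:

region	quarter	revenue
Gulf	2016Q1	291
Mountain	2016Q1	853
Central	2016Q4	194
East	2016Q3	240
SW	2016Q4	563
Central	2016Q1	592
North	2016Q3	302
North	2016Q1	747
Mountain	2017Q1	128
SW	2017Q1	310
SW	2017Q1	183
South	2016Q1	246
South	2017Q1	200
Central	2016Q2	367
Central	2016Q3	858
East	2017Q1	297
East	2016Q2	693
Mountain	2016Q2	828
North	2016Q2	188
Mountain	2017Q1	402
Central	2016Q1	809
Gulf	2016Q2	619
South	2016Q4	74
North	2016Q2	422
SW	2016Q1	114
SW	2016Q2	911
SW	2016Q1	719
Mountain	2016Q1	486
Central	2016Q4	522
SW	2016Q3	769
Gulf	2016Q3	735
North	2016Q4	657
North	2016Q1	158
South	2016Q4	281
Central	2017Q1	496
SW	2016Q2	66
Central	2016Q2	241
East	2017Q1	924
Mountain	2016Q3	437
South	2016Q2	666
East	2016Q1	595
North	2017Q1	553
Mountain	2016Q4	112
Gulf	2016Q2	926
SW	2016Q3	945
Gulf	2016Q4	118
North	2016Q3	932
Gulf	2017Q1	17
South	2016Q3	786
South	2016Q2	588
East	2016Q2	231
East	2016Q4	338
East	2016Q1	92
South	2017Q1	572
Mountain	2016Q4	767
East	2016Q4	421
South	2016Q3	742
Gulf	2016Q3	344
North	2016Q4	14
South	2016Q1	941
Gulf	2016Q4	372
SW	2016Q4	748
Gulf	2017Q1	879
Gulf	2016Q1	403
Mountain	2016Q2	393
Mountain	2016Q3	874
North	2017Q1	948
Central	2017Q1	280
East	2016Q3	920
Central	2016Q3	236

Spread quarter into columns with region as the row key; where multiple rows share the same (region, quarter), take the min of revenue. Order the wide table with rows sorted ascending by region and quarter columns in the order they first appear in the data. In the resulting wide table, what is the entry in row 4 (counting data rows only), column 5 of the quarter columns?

With rows sorted ascending by region, row 4 is region=Mountain. quarter columns in first-appearance order: 2016Q1, 2016Q4, 2016Q3, 2017Q1, 2016Q2; column 5 is 2016Q2.
Long rows with region=Mountain, quarter=2016Q2: min(828, 393) = 393.

393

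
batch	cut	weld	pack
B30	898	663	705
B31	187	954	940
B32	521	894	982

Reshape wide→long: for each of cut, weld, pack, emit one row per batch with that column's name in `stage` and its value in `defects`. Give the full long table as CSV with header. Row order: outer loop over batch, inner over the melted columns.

batch,stage,defects
B30,cut,898
B30,weld,663
B30,pack,705
B31,cut,187
B31,weld,954
B31,pack,940
B32,cut,521
B32,weld,894
B32,pack,982

Each (batch, column) pair becomes one row: 3 × 3 = 9 rows.
For example, (B30, cut) → defects=898.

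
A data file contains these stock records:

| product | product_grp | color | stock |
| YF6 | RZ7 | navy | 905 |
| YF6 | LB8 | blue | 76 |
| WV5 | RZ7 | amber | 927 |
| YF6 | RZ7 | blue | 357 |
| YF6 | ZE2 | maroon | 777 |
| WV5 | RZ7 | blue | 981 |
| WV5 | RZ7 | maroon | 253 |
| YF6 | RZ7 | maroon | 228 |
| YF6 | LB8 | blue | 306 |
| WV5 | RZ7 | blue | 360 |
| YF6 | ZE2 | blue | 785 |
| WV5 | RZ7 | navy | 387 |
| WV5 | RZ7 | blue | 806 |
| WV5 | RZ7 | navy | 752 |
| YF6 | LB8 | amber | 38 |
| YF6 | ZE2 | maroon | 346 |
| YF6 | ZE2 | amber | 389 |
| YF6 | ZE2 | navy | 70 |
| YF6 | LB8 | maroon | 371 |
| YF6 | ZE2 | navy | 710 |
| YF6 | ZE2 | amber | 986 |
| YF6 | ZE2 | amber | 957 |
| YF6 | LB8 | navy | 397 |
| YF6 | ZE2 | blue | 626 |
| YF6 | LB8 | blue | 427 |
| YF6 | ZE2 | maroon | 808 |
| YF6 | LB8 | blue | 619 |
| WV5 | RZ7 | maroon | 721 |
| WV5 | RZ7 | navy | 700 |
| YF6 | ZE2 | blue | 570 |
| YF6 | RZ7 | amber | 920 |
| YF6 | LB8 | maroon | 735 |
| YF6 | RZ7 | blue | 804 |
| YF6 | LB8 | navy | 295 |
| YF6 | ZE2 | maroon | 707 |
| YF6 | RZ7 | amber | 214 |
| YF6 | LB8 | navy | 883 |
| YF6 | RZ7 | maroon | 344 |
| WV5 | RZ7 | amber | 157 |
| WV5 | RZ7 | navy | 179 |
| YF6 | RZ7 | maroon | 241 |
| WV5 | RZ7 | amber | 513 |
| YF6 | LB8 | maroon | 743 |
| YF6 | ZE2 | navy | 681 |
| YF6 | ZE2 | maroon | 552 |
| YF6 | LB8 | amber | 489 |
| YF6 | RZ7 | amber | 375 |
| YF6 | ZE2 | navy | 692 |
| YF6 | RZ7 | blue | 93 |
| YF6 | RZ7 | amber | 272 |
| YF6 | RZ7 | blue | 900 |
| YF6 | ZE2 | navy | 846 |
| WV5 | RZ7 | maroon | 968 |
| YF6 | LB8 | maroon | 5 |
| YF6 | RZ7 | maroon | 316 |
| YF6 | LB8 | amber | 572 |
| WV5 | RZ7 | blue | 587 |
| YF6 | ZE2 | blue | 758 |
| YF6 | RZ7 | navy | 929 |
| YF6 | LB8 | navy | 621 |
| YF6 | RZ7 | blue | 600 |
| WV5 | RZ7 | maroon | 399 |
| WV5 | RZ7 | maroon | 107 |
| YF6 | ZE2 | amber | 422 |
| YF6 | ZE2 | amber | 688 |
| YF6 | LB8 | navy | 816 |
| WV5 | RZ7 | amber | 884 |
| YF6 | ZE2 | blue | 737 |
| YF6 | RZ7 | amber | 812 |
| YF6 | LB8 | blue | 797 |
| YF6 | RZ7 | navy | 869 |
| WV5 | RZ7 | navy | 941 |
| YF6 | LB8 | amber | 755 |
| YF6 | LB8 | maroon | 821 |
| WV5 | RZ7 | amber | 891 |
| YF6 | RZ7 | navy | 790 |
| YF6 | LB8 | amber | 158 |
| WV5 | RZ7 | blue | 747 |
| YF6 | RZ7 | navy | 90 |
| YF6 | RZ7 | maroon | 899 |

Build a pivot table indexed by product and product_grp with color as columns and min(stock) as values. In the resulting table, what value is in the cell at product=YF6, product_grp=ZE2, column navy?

70

Rows with product=YF6, product_grp=ZE2 and color=navy: stock values are 70, 710, 681, 692, 846.
min(70, 710, 681, 692, 846) = 70.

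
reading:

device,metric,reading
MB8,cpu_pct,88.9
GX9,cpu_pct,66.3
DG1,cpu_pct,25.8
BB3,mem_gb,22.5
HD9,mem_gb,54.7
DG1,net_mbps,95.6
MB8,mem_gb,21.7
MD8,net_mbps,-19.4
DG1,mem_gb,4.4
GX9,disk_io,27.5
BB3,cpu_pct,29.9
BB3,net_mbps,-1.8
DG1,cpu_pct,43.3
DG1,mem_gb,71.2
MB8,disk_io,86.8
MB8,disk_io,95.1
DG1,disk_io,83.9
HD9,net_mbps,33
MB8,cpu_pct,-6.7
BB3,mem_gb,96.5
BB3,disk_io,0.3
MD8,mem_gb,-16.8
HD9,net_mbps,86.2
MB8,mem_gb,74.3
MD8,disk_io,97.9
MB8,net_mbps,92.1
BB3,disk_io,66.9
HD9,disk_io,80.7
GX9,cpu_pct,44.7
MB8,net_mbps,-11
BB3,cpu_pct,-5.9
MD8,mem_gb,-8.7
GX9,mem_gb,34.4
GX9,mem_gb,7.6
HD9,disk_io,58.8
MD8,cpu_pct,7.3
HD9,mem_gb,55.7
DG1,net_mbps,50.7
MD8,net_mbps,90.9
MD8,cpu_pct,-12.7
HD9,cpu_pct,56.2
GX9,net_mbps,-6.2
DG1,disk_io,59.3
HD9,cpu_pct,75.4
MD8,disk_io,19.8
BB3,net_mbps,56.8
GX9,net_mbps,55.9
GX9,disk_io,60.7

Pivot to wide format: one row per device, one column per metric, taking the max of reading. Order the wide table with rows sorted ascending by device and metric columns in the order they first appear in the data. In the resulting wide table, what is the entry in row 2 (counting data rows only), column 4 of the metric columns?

83.9

With rows sorted ascending by device, row 2 is device=DG1. metric columns in first-appearance order: cpu_pct, mem_gb, net_mbps, disk_io; column 4 is disk_io.
Long rows with device=DG1, metric=disk_io: max(83.9, 59.3) = 83.9.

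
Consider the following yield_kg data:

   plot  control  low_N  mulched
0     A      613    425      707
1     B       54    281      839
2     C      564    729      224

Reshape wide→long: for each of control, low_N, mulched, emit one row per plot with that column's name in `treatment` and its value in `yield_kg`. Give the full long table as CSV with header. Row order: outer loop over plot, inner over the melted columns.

Each (plot, column) pair becomes one row: 3 × 3 = 9 rows.
For example, (A, control) → yield_kg=613.

plot,treatment,yield_kg
A,control,613
A,low_N,425
A,mulched,707
B,control,54
B,low_N,281
B,mulched,839
C,control,564
C,low_N,729
C,mulched,224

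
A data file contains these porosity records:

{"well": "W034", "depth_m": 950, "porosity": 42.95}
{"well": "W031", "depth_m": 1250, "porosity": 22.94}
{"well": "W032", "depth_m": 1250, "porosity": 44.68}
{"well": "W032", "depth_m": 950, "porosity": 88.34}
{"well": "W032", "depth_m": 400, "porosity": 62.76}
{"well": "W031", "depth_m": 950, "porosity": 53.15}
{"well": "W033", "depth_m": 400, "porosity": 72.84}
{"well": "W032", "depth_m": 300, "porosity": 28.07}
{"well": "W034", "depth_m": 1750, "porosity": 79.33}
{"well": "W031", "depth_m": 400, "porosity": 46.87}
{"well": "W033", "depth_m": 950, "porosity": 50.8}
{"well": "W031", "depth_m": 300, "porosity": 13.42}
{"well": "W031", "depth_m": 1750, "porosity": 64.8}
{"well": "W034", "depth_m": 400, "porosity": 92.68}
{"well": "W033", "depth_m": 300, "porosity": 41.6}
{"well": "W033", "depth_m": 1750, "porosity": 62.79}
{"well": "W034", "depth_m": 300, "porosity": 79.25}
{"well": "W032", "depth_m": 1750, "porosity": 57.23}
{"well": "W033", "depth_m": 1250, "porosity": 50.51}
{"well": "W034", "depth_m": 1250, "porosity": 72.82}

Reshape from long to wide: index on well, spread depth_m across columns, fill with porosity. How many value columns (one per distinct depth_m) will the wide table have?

5

5 distinct depth_m values: 300, 400, 950, 1250, 1750.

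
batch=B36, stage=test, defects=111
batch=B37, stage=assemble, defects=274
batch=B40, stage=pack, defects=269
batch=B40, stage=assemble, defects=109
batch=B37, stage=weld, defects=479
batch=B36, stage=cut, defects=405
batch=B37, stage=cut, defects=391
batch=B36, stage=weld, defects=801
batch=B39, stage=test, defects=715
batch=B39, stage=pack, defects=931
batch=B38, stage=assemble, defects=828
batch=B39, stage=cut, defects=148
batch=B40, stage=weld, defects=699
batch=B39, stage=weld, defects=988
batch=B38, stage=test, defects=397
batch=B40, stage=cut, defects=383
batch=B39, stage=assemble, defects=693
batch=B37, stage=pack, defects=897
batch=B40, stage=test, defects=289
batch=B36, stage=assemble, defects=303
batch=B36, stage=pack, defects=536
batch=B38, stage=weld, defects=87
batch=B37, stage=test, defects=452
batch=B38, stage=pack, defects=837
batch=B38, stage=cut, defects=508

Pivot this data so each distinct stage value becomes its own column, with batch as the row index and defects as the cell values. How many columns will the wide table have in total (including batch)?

6

1 column for batch plus 5 distinct stage values → 6 columns.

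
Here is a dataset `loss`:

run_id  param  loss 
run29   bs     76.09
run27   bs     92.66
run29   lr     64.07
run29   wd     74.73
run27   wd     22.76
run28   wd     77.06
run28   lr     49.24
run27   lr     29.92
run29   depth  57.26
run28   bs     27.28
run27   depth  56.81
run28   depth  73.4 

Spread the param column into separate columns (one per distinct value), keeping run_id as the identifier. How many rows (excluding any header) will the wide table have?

3

3 distinct run_id values → 3 rows.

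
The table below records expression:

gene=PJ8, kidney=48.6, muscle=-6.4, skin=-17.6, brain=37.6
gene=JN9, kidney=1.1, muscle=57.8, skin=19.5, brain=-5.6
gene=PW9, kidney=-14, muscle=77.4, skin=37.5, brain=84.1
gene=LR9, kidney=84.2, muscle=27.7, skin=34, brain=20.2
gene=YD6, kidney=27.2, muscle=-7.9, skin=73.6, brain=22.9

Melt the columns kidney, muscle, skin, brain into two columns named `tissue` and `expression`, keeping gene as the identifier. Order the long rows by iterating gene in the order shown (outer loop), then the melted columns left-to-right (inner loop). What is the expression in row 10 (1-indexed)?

77.4

20 rows total (5 × 4). Row 10: index ⌊(10-1)/4⌋ = 2 into gene → PW9; (10-1) mod 4 = 1 into the melted columns → muscle.
So row 10 is (PW9, muscle, 77.4); expression = 77.4.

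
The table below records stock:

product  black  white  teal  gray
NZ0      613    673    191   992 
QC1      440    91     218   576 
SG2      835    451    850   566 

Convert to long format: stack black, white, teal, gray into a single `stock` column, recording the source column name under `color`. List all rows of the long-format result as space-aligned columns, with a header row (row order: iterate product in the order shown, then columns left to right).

Each (product, column) pair becomes one row: 3 × 4 = 12 rows.
For example, (NZ0, black) → stock=613.

product  color  stock
NZ0      black  613  
NZ0      white  673  
NZ0      teal   191  
NZ0      gray   992  
QC1      black  440  
QC1      white  91   
QC1      teal   218  
QC1      gray   576  
SG2      black  835  
SG2      white  451  
SG2      teal   850  
SG2      gray   566  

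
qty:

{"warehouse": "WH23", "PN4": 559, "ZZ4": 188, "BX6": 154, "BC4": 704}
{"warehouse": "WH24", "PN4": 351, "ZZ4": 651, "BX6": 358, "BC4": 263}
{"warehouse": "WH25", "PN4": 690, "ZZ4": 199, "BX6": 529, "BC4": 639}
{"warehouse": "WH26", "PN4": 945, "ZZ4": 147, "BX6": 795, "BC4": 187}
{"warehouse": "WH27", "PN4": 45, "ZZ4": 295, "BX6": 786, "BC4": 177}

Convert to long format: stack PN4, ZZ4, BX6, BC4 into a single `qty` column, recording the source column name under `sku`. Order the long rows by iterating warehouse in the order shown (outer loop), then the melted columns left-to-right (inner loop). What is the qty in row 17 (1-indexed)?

20 rows total (5 × 4). Row 17: index ⌊(17-1)/4⌋ = 4 into warehouse → WH27; (17-1) mod 4 = 0 into the melted columns → PN4.
So row 17 is (WH27, PN4, 45); qty = 45.

45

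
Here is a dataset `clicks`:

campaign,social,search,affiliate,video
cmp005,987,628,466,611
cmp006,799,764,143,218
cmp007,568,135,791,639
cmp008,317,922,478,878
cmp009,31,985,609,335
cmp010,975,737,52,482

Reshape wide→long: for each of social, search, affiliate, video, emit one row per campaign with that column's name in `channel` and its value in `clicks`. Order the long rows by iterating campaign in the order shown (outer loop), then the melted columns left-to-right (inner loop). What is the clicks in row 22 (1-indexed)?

24 rows total (6 × 4). Row 22: index ⌊(22-1)/4⌋ = 5 into campaign → cmp010; (22-1) mod 4 = 1 into the melted columns → search.
So row 22 is (cmp010, search, 737); clicks = 737.

737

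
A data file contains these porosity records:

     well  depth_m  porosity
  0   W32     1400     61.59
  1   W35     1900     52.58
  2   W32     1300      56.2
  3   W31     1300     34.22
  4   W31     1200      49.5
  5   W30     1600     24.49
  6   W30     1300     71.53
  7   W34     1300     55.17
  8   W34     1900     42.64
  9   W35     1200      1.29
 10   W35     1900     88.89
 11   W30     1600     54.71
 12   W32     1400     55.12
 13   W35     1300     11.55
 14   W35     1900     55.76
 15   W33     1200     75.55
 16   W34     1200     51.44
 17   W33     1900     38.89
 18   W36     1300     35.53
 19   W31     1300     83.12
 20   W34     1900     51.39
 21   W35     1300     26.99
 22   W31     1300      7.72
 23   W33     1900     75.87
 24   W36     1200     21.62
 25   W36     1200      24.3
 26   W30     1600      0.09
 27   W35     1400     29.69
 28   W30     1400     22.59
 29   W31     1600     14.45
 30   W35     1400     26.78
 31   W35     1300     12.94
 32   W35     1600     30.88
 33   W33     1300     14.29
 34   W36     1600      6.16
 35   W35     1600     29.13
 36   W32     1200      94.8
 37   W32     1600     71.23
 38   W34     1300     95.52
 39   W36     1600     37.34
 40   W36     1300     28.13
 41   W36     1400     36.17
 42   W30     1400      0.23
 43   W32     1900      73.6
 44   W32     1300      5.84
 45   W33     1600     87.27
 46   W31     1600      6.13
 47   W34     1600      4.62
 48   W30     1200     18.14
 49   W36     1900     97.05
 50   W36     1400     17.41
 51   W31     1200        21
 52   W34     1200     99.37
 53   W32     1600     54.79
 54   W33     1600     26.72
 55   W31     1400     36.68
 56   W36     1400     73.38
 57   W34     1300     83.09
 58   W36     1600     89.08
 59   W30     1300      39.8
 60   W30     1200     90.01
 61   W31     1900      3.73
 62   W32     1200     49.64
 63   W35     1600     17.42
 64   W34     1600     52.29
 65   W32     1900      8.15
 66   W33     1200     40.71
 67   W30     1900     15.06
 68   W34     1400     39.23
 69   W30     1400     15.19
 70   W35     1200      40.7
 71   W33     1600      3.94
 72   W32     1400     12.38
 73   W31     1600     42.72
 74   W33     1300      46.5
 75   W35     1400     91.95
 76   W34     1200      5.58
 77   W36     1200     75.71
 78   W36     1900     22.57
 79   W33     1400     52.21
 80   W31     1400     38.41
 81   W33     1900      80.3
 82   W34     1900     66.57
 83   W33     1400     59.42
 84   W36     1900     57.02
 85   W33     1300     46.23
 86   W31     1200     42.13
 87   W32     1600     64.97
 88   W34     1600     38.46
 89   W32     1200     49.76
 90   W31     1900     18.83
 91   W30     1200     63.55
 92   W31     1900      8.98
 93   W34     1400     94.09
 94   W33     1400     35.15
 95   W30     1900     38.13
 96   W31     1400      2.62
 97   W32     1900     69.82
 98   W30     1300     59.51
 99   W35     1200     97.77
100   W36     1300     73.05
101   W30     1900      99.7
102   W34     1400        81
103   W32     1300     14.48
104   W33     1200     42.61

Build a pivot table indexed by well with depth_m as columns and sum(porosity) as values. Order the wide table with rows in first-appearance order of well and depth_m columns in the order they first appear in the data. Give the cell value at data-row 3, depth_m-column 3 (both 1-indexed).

125.06

With rows in first-appearance order of well, row 3 is well=W31. depth_m columns in first-appearance order: 1400, 1900, 1300, 1200, 1600; column 3 is 1300.
Long rows with well=W31, depth_m=1300: 34.22 + 83.12 + 7.72 = 125.06.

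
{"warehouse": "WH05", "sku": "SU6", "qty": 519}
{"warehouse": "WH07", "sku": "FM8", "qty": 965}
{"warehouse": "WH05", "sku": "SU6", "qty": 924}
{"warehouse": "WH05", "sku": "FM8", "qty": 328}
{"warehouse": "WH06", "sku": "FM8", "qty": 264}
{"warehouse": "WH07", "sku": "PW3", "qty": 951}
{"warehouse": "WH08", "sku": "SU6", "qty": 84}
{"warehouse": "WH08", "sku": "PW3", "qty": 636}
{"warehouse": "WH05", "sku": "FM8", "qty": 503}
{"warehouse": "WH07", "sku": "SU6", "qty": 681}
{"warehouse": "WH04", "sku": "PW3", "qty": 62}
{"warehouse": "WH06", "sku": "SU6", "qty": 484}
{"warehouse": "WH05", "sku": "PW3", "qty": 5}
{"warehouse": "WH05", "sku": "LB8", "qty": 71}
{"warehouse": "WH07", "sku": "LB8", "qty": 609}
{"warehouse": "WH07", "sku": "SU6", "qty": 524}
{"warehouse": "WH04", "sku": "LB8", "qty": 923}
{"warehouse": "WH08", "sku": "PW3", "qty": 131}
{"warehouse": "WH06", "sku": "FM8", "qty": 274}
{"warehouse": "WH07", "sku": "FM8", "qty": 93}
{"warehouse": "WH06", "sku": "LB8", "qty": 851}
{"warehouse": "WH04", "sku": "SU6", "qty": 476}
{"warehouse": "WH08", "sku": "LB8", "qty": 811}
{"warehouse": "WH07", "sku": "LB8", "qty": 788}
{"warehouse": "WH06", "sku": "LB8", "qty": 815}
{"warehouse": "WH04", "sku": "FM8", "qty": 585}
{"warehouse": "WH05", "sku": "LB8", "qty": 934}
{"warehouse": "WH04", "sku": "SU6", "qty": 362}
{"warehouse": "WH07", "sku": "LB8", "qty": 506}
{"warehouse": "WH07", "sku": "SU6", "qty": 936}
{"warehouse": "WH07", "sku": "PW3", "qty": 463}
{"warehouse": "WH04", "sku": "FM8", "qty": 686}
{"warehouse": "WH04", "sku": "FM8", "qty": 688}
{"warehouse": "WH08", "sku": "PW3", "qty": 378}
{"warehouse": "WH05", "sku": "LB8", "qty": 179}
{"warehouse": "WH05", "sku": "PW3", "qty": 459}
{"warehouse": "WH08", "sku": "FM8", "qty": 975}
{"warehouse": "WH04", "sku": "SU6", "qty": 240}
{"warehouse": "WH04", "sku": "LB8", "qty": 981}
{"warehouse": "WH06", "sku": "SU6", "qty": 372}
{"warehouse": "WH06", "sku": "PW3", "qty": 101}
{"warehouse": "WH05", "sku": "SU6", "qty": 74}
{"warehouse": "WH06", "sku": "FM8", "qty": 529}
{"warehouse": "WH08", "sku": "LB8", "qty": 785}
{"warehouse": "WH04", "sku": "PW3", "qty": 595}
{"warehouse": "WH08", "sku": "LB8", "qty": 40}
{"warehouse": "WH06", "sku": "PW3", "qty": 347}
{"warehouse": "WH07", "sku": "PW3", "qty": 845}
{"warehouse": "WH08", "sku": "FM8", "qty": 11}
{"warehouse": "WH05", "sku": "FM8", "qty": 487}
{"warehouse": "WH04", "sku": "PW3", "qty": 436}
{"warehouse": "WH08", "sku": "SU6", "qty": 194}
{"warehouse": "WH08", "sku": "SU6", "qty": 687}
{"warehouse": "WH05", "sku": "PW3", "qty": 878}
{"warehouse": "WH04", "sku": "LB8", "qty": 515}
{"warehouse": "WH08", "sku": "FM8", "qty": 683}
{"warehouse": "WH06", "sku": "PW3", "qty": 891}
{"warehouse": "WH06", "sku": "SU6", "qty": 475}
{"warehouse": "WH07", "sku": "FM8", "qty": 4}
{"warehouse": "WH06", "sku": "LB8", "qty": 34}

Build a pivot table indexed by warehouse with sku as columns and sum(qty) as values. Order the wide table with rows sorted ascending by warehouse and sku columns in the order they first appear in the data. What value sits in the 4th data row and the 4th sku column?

With rows sorted ascending by warehouse, row 4 is warehouse=WH07. sku columns in first-appearance order: SU6, FM8, PW3, LB8; column 4 is LB8.
Long rows with warehouse=WH07, sku=LB8: 609 + 788 + 506 = 1903.

1903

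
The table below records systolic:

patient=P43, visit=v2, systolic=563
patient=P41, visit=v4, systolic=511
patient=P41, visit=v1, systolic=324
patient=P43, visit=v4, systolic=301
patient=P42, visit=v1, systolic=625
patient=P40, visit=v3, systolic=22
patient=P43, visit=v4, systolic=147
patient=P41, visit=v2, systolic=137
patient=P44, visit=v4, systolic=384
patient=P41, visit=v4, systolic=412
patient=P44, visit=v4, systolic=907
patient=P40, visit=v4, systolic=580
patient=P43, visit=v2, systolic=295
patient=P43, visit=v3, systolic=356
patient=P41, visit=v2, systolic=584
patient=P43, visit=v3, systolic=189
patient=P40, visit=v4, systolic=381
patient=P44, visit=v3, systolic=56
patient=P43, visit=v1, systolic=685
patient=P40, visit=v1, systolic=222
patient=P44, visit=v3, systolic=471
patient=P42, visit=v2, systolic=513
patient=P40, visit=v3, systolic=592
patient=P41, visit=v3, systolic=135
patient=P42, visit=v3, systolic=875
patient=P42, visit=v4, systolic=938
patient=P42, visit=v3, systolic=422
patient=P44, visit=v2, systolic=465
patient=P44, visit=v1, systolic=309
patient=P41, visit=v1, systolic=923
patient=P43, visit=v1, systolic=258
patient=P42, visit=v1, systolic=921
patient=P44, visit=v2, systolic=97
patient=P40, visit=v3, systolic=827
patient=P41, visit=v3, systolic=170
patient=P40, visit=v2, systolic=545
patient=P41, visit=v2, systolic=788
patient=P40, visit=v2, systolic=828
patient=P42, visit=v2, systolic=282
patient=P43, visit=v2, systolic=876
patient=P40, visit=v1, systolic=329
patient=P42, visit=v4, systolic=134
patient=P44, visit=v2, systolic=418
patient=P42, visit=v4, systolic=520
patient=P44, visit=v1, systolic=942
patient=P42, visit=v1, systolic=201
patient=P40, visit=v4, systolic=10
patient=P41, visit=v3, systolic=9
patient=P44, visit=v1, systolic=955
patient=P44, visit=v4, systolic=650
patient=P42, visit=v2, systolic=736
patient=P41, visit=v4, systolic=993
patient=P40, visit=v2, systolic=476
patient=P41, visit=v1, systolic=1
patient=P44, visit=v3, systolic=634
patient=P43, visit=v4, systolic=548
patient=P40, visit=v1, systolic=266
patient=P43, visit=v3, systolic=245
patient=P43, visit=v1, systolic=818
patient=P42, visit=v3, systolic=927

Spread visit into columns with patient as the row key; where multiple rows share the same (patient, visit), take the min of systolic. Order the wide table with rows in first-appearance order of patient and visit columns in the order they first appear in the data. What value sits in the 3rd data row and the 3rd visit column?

With rows in first-appearance order of patient, row 3 is patient=P42. visit columns in first-appearance order: v2, v4, v1, v3; column 3 is v1.
Long rows with patient=P42, visit=v1: min(625, 921, 201) = 201.

201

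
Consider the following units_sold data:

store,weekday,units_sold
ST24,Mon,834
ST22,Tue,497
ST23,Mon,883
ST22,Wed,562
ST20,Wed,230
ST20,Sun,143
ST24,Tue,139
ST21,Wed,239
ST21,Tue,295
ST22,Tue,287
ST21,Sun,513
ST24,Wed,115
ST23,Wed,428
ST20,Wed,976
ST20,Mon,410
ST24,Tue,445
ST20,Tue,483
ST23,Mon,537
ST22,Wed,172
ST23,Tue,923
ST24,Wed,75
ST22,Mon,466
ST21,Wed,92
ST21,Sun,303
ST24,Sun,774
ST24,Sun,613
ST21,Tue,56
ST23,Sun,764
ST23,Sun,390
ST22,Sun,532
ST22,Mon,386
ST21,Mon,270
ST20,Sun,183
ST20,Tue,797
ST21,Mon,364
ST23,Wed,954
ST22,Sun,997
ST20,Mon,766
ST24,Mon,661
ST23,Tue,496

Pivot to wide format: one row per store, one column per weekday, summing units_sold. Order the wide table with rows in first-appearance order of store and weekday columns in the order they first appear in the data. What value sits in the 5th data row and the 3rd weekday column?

With rows in first-appearance order of store, row 5 is store=ST21. weekday columns in first-appearance order: Mon, Tue, Wed, Sun; column 3 is Wed.
Long rows with store=ST21, weekday=Wed: 239 + 92 = 331.

331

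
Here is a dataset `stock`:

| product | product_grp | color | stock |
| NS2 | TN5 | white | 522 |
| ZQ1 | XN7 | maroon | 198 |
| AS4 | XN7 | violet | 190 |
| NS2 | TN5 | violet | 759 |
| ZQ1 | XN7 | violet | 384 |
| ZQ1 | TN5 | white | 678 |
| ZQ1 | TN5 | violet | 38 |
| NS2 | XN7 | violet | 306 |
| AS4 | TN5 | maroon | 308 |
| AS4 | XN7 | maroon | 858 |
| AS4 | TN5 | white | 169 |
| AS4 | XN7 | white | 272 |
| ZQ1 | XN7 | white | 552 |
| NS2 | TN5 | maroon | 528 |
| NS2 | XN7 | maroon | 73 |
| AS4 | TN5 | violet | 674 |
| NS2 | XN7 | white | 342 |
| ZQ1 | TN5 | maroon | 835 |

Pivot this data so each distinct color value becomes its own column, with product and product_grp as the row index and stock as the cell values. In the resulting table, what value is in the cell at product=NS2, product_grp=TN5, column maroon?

Wide layout: rows indexed by product and product_grp, columns are the 3 distinct color values (white, maroon, violet).
Cell (product=NS2, product_grp=TN5, color=maroon) draws from the long row where product=NS2, product_grp=TN5 and color=maroon, which has stock=528.

528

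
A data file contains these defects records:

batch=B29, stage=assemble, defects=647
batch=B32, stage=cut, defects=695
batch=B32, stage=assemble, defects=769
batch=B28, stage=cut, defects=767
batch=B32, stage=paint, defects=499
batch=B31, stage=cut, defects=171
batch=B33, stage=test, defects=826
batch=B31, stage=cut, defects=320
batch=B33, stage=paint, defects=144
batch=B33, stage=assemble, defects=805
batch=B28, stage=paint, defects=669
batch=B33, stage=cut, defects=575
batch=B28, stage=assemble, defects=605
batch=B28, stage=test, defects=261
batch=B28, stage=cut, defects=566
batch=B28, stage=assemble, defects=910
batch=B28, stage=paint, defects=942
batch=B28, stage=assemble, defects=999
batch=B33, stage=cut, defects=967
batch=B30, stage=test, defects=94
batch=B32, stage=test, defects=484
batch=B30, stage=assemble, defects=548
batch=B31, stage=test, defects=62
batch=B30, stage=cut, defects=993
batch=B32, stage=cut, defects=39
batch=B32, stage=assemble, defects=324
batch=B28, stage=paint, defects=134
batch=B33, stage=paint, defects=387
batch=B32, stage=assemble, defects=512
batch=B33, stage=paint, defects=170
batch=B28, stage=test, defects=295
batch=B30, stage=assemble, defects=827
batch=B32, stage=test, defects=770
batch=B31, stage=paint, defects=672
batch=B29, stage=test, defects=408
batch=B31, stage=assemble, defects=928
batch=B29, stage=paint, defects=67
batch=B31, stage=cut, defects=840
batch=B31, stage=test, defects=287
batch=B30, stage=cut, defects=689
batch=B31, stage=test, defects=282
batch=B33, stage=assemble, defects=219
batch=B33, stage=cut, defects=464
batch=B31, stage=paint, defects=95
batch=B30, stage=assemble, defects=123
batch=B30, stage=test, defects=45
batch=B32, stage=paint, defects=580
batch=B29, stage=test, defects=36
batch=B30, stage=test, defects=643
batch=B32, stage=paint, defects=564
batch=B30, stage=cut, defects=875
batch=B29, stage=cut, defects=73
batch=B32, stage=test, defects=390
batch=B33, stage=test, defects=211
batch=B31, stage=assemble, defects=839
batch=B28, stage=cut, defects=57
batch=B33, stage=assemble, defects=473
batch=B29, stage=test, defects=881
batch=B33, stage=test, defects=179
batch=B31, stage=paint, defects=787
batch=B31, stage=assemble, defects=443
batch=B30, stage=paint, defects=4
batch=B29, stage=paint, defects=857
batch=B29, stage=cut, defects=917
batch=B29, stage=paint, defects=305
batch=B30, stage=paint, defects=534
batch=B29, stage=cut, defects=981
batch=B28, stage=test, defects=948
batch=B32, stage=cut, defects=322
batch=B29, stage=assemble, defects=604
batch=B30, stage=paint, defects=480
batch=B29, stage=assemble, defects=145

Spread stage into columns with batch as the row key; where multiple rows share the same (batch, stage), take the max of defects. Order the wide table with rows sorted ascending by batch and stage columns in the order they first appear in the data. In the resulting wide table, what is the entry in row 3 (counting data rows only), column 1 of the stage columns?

827

With rows sorted ascending by batch, row 3 is batch=B30. stage columns in first-appearance order: assemble, cut, paint, test; column 1 is assemble.
Long rows with batch=B30, stage=assemble: max(548, 827, 123) = 827.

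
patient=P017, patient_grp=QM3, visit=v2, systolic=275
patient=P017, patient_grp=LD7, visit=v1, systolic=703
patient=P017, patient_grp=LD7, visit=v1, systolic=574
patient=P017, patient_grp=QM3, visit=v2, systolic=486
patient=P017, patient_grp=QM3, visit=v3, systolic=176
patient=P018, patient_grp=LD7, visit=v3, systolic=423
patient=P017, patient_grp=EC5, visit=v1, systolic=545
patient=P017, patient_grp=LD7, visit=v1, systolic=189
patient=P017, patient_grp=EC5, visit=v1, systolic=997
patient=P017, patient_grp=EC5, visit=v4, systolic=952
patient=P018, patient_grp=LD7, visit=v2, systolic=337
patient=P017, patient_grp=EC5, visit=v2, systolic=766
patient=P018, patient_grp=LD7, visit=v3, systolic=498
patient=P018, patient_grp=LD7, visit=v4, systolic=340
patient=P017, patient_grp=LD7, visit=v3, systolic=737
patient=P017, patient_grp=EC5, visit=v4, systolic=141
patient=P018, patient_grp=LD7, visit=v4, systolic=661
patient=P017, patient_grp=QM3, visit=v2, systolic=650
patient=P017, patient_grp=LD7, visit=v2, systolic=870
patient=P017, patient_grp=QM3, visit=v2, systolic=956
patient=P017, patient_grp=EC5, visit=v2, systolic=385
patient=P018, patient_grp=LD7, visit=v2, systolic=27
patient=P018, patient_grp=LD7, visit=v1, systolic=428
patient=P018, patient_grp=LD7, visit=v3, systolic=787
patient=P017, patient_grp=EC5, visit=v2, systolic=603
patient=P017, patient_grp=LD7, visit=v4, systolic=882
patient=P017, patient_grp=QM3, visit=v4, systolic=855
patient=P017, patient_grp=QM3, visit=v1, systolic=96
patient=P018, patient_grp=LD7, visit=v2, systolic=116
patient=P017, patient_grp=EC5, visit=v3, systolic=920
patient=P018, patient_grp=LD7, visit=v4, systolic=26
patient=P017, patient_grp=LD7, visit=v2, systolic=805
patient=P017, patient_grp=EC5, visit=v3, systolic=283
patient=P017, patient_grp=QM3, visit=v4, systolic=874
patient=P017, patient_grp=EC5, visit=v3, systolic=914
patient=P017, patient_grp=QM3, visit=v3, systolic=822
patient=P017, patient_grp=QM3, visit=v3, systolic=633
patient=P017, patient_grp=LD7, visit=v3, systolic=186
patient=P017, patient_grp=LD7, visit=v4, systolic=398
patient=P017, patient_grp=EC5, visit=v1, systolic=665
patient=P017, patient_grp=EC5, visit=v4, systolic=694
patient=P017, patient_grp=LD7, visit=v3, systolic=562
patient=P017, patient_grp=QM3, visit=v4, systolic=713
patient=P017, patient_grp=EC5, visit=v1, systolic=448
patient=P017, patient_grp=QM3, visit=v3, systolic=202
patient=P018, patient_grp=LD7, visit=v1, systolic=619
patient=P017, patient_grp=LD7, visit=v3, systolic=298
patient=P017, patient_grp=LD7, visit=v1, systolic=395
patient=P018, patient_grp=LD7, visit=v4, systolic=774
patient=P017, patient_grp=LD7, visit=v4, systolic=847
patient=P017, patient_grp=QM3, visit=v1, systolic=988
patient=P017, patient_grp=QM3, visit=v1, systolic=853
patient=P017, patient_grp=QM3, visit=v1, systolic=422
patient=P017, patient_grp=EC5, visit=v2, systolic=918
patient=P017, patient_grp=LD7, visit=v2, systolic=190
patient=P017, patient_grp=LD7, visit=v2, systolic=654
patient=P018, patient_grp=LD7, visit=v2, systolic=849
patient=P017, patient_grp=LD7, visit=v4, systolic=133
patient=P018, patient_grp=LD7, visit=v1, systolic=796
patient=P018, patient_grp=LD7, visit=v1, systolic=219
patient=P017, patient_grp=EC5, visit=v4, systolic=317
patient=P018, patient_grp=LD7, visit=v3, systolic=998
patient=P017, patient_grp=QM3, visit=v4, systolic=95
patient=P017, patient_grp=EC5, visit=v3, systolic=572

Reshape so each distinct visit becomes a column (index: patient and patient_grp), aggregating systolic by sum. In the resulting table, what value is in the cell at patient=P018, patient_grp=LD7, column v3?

2706

Rows with patient=P018, patient_grp=LD7 and visit=v3: systolic values are 423, 498, 787, 998.
423 + 498 + 787 + 998 = 2706.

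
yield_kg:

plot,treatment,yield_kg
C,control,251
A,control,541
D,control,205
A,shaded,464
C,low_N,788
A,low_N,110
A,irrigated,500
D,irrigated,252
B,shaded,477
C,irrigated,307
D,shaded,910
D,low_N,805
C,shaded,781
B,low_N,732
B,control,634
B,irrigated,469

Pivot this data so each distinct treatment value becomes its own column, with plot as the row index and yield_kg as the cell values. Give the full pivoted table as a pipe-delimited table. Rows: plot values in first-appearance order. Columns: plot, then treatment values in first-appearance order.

Columns: plot plus the 4 distinct treatment values (control, shaded, low_N, irrigated).
For example, row C column control takes yield_kg=251 from the long row (C, control).

| plot | control | shaded | low_N | irrigated |
| C | 251 | 781 | 788 | 307 |
| A | 541 | 464 | 110 | 500 |
| D | 205 | 910 | 805 | 252 |
| B | 634 | 477 | 732 | 469 |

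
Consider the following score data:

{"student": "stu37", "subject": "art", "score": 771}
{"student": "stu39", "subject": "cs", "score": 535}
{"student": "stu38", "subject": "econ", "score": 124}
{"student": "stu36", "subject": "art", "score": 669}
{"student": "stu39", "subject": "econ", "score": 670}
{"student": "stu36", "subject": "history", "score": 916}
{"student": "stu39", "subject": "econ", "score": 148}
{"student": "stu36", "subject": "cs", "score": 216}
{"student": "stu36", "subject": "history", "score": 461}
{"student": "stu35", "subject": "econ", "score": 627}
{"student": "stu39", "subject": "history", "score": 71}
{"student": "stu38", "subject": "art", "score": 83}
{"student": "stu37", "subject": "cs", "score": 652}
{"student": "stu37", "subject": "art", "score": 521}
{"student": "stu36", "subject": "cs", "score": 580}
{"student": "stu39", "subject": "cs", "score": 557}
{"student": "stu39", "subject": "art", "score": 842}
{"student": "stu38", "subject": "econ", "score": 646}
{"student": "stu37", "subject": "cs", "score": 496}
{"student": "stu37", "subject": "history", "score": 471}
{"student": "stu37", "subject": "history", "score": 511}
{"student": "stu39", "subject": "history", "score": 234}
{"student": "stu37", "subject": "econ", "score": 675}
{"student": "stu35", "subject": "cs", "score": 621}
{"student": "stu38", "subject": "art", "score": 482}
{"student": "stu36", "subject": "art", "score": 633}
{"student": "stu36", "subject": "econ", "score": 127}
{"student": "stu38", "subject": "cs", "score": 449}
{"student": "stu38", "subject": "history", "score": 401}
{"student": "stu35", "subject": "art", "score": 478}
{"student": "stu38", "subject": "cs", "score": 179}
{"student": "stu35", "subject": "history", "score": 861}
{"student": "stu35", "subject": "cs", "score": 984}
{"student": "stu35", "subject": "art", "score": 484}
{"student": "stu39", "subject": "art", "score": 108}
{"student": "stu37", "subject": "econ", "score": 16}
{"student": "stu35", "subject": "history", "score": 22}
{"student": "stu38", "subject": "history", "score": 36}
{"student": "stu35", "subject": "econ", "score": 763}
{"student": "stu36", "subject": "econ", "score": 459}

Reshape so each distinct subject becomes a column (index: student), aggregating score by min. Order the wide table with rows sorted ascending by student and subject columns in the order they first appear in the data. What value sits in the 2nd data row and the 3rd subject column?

With rows sorted ascending by student, row 2 is student=stu36. subject columns in first-appearance order: art, cs, econ, history; column 3 is econ.
Long rows with student=stu36, subject=econ: min(127, 459) = 127.

127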